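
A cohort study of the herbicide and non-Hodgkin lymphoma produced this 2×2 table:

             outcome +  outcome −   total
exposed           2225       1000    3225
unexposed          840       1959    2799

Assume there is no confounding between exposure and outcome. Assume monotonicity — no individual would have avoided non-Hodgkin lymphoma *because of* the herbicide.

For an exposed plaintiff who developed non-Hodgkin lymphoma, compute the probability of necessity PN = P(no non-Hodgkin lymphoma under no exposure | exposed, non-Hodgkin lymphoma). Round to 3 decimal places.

p₁ = P(outcome | exposed) = 2225/3225 = 0.68992
p₀ = P(outcome | unexposed) = 840/2799 = 0.30011
Under exogeneity and monotonicity, PN = (p₁ − p₀)/p₁.
PN = (0.68992 − 0.30011) / 0.68992 ≈ 0.5650

PN ≈ 0.565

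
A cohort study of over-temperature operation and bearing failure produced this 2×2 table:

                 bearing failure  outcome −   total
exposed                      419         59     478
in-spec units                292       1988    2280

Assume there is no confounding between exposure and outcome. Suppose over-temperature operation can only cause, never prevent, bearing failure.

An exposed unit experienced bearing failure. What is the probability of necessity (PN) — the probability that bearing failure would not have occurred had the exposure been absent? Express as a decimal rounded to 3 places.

PN ≈ 0.854

p₁ = P(outcome | exposed) = 419/478 = 0.87657
p₀ = P(outcome | unexposed) = 292/2280 = 0.12807
Under exogeneity and monotonicity, PN = (p₁ − p₀)/p₁.
PN = (0.87657 − 0.12807) / 0.87657 ≈ 0.8539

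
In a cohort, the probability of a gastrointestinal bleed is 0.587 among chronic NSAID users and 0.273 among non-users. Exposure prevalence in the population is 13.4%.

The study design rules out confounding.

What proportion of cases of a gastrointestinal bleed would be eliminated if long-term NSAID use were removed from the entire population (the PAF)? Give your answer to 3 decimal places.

PAF ≈ 0.134

Let p₁ = 0.587, p₀ = 0.273.
Overall risk P(Y=1) = π·p₁ + (1−π)·p₀ = 0.134×0.587 + 0.866×0.273 = 0.31508.
Under exogeneity, PAF = [P(Y=1) − p₀] / P(Y=1).
PAF = (0.31508 − 0.273) / 0.31508 ≈ 0.1335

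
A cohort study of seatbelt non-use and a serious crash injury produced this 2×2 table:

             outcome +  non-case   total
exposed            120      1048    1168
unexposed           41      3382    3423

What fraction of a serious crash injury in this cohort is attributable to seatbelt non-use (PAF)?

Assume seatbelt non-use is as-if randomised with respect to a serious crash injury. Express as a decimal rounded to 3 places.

p₁ = P(outcome | exposed) = 120/1168 = 0.10274
p₀ = P(outcome | unexposed) = 41/3423 = 0.011978
Exposure prevalence π = 1168/4591 = 0.25441; overall risk P(Y=1) = 0.035069.
Under exogeneity, PAF = [P(Y=1) − p₀]/P(Y=1).
PAF = (0.035069 − 0.011978) / 0.035069 ≈ 0.6584

PAF ≈ 0.658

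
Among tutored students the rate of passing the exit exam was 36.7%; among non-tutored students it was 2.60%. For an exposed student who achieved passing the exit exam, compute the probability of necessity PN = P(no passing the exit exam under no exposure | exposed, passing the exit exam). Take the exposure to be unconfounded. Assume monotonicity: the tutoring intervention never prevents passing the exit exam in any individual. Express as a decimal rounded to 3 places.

p₁ = 0.367, p₀ = 0.026.
Under exogeneity and monotonicity, PN = (p₁ − p₀) / p₁.
PN = (0.367 − 0.026) / 0.367 = 0.341 / 0.367 ≈ 0.9292

PN ≈ 0.929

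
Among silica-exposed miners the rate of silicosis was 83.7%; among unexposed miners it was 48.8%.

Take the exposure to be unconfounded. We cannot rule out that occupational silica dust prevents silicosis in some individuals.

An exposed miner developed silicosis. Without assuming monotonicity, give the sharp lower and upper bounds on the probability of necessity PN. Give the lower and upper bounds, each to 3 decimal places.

0.417 ≤ PN ≤ 0.612

p₁ = 0.837, p₀ = 0.488.
Under exogeneity alone the bounds on PN are max{0,(p₁−p₀)/p₁} ≤ PN ≤ min{1,(1−p₀)/p₁}.
  lower = (p₁ − p₀)/p₁ = 0.349 / 0.837 ≈ 0.4170
  upper = min{1, (1 − p₀)/p₁} = 0.512 / 0.837 ≈ 0.6117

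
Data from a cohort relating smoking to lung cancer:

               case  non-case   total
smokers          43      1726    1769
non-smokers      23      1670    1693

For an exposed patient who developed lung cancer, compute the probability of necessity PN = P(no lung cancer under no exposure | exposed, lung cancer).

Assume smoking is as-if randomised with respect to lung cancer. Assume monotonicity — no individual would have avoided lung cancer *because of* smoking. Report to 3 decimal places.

PN ≈ 0.441

p₁ = P(outcome | exposed) = 43/1769 = 0.024308
p₀ = P(outcome | unexposed) = 23/1693 = 0.013585
Under exogeneity and monotonicity, PN = (p₁ − p₀)/p₁.
PN = (0.024308 − 0.013585) / 0.024308 ≈ 0.4411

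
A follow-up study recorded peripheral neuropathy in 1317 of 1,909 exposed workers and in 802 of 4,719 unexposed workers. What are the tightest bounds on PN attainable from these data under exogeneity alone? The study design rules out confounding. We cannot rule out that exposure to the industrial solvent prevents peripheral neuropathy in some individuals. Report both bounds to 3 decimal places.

0.754 ≤ PN ≤ 1.000

p₁ = P(outcome | exposed) = 1317/1909 = 0.68989
p₀ = P(outcome | unexposed) = 802/4719 = 0.16995
Under exogeneity alone the bounds on PN are max{0,(p₁−p₀)/p₁} ≤ PN ≤ min{1,(1−p₀)/p₁}.
  lower = (p₁ − p₀)/p₁ = 0.51994 / 0.68989 ≈ 0.7537
  upper = min{1, (1 − p₀)/p₁} = 0.83005 / 0.68989 ≈ 1.2032 → capped at 1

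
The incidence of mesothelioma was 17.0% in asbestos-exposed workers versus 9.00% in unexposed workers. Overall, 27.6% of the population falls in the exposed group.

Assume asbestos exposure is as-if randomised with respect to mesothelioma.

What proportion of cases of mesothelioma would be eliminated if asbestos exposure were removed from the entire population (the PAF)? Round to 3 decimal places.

p₁ = 0.17, p₀ = 0.09.
Overall risk P(Y=1) = π·p₁ + (1−π)·p₀ = 0.276×0.17 + 0.724×0.09 = 0.11208.
Under exogeneity, PAF = [P(Y=1) − p₀] / P(Y=1).
PAF = (0.11208 − 0.09) / 0.11208 ≈ 0.1970

PAF ≈ 0.197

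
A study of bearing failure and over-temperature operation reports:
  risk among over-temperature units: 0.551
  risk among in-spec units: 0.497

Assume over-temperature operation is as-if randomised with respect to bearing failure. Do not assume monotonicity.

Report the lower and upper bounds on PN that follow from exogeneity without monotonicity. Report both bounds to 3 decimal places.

Let p₁ = 0.551, p₀ = 0.497.
Under exogeneity alone the bounds on PN are max{0,(p₁−p₀)/p₁} ≤ PN ≤ min{1,(1−p₀)/p₁}.
  lower = (p₁ − p₀)/p₁ = 0.054 / 0.551 ≈ 0.0980
  upper = min{1, (1 − p₀)/p₁} = 0.503 / 0.551 ≈ 0.9129

0.098 ≤ PN ≤ 0.913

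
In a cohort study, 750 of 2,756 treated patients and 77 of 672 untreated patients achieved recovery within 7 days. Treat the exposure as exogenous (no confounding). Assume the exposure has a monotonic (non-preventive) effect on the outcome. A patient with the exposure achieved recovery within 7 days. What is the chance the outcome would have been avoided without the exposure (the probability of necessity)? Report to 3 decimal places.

PN ≈ 0.579

p₁ = P(outcome | exposed) = 750/2756 = 0.27213
p₀ = P(outcome | unexposed) = 77/672 = 0.11458
Under exogeneity and monotonicity, PN = (p₁ − p₀) / p₁.
PN = (0.27213 − 0.11458) / 0.27213 = 0.15755 / 0.27213 ≈ 0.5789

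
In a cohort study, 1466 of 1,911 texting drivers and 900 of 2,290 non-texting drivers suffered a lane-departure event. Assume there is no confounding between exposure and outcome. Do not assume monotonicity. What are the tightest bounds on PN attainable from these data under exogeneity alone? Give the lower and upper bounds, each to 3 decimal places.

0.488 ≤ PN ≤ 0.791

p₁ = P(outcome | exposed) = 1466/1911 = 0.76714
p₀ = P(outcome | unexposed) = 900/2290 = 0.39301
Under exogeneity alone the bounds on PN are max{0,(p₁−p₀)/p₁} ≤ PN ≤ min{1,(1−p₀)/p₁}.
  lower = (p₁ − p₀)/p₁ = 0.37412 / 0.76714 ≈ 0.4877
  upper = min{1, (1 − p₀)/p₁} = 0.60699 / 0.76714 ≈ 0.7912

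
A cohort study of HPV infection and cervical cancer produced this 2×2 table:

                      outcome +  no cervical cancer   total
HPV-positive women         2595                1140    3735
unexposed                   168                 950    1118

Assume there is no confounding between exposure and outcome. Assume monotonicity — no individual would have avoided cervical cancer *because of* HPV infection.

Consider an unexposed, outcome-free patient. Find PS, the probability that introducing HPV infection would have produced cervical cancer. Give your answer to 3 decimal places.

PS ≈ 0.641

p₁ = P(outcome | exposed) = 2595/3735 = 0.69478
p₀ = P(outcome | unexposed) = 168/1118 = 0.15027
Under exogeneity and monotonicity, PS = (p₁ − p₀) / (1 − p₀).
PS = (0.69478 − 0.15027) / (1 − 0.15027) = 0.54451 / 0.84973 ≈ 0.6408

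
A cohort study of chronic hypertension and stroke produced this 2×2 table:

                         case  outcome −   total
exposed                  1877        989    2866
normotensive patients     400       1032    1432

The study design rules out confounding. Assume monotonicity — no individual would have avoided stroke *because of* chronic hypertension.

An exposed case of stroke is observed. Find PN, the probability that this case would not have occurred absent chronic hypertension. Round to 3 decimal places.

PN ≈ 0.573

p₁ = P(outcome | exposed) = 1877/2866 = 0.65492
p₀ = P(outcome | unexposed) = 400/1432 = 0.27933
Under exogeneity and monotonicity, PN = (p₁ − p₀) / p₁.
PN = (0.65492 − 0.27933) / 0.65492 = 0.37559 / 0.65492 ≈ 0.5735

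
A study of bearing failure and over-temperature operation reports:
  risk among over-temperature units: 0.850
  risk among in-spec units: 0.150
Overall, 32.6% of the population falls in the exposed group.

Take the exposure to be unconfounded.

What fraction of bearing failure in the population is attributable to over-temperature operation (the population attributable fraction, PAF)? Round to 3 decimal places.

Let p₁ = 0.85, p₀ = 0.15.
Overall risk P(Y=1) = π·p₁ + (1−π)·p₀ = 0.326×0.85 + 0.674×0.15 = 0.3782.
Under exogeneity, PAF = [P(Y=1) − p₀] / P(Y=1).
PAF = (0.3782 − 0.15) / 0.3782 ≈ 0.6034

PAF ≈ 0.603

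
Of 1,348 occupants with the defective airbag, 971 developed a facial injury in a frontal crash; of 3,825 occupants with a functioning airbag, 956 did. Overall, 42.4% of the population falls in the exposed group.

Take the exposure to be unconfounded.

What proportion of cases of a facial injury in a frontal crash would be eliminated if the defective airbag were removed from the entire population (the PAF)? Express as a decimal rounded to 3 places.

PAF ≈ 0.444

p₁ = P(outcome | exposed) = 971/1348 = 0.72033
p₀ = P(outcome | unexposed) = 956/3825 = 0.24993
Overall risk P(Y=1) = π·p₁ + (1−π)·p₀ = 0.424×0.72033 + 0.576×0.24993 = 0.44938.
Under exogeneity, PAF = [P(Y=1) − p₀] / P(Y=1).
PAF = (0.44938 − 0.24993) / 0.44938 ≈ 0.4438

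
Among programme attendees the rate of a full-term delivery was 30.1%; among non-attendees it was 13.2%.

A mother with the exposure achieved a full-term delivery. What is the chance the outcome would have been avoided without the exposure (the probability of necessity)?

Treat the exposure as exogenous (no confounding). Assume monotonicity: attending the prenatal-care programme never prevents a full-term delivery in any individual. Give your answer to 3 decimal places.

p₁ = 0.301, p₀ = 0.132.
Under exogeneity and monotonicity, PN = (p₁ − p₀) / p₁.
PN = (0.301 − 0.132) / 0.301 = 0.169 / 0.301 ≈ 0.5615

PN ≈ 0.561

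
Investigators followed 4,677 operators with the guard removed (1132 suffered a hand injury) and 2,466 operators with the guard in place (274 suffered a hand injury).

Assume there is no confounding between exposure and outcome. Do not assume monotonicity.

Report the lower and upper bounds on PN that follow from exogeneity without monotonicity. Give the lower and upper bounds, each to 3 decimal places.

0.541 ≤ PN ≤ 1.000

p₁ = P(outcome | exposed) = 1132/4677 = 0.24204
p₀ = P(outcome | unexposed) = 274/2466 = 0.11111
Under exogeneity alone the bounds on PN are max{0,(p₁−p₀)/p₁} ≤ PN ≤ min{1,(1−p₀)/p₁}.
  lower = (p₁ − p₀)/p₁ = 0.13092 / 0.24204 ≈ 0.5409
  upper = min{1, (1 − p₀)/p₁} = 0.88889 / 0.24204 ≈ 3.6726 → capped at 1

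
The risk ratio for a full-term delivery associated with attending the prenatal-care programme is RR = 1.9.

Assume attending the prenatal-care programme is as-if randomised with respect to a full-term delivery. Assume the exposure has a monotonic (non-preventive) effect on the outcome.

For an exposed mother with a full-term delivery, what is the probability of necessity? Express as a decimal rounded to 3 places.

Under exogeneity and monotonicity, PN = (RR − 1) / RR = 1 − 1/RR.
PN = (1.9 − 1) / 1.9 = 0.9 / 1.9 ≈ 0.4737

PN ≈ 0.474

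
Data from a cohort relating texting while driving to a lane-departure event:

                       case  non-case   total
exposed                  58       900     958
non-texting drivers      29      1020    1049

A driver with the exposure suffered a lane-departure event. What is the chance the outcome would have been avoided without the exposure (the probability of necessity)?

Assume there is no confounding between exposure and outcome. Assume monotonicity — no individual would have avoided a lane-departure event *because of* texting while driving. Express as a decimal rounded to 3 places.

p₁ = P(outcome | exposed) = 58/958 = 0.060543
p₀ = P(outcome | unexposed) = 29/1049 = 0.027645
Under exogeneity and monotonicity, PN = (p₁ − p₀)/p₁.
PN = (0.060543 − 0.027645) / 0.060543 ≈ 0.5434

PN ≈ 0.543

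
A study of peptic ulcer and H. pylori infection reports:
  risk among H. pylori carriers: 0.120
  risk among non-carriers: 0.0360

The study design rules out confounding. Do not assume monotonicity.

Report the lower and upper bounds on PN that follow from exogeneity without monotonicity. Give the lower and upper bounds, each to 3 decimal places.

0.700 ≤ PN ≤ 1.000

Let p₁ = 0.12, p₀ = 0.036.
Under exogeneity alone the bounds on PN are max{0,(p₁−p₀)/p₁} ≤ PN ≤ min{1,(1−p₀)/p₁}.
  lower = (p₁ − p₀)/p₁ = 0.084 / 0.12 ≈ 0.7000
  upper = min{1, (1 − p₀)/p₁} = 0.964 / 0.12 ≈ 8.0333 → capped at 1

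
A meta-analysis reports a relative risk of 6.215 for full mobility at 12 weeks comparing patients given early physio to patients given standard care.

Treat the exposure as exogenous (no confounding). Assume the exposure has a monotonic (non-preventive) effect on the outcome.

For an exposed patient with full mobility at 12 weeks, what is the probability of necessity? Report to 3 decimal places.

Under exogeneity and monotonicity, PN = (RR − 1) / RR = 1 − 1/RR.
PN = (6.215 − 1) / 6.215 = 5.215 / 6.215 ≈ 0.8391

PN ≈ 0.839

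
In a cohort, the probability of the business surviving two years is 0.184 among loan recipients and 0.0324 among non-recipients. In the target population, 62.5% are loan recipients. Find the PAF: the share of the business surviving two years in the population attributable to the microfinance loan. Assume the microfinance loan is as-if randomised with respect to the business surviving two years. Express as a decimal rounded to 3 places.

Let p₁ = 0.184, p₀ = 0.0324.
Overall risk P(Y=1) = π·p₁ + (1−π)·p₀ = 0.625×0.184 + 0.375×0.0324 = 0.12715.
Under exogeneity, PAF = [P(Y=1) − p₀] / P(Y=1).
PAF = (0.12715 − 0.0324) / 0.12715 ≈ 0.7452

PAF ≈ 0.745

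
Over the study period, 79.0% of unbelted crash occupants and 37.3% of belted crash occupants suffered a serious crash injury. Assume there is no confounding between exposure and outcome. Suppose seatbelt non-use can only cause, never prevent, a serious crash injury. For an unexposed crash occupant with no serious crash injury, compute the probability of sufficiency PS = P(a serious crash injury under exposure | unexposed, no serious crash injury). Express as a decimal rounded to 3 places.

PS ≈ 0.665

p₁ = 0.79, p₀ = 0.373.
Under exogeneity and monotonicity, PS = (p₁ − p₀) / (1 − p₀).
PS = (0.79 − 0.373) / (1 − 0.373) = 0.417 / 0.627 ≈ 0.6651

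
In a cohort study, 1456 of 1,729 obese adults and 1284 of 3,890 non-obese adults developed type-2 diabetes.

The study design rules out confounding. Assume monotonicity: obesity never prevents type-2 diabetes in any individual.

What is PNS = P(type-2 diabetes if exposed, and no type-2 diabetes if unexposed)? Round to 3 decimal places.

PNS ≈ 0.512

p₁ = P(outcome | exposed) = 1456/1729 = 0.84211
p₀ = P(outcome | unexposed) = 1284/3890 = 0.33008
Under exogeneity and monotonicity, PNS = p₁ − p₀.
PNS = 0.84211 − 0.33008 = 0.51203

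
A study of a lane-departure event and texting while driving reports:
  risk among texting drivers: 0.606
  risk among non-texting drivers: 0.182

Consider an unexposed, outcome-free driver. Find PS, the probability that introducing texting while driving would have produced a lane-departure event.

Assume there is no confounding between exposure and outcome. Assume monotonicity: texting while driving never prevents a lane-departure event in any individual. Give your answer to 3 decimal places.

Let p₁ = 0.606, p₀ = 0.182.
Under exogeneity and monotonicity, PS = (p₁ − p₀) / (1 − p₀).
PS = (0.606 − 0.182) / (1 − 0.182) = 0.424 / 0.818 ≈ 0.5183

PS ≈ 0.518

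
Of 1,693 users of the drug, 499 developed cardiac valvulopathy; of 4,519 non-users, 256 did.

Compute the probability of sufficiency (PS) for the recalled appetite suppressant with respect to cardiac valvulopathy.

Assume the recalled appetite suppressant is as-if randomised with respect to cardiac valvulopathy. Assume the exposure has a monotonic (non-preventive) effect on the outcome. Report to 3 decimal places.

p₁ = P(outcome | exposed) = 499/1693 = 0.29474
p₀ = P(outcome | unexposed) = 256/4519 = 0.05665
Under exogeneity and monotonicity, PS = (p₁ − p₀) / (1 − p₀).
PS = (0.29474 − 0.05665) / (1 − 0.05665) = 0.23809 / 0.94335 ≈ 0.2524

PS ≈ 0.252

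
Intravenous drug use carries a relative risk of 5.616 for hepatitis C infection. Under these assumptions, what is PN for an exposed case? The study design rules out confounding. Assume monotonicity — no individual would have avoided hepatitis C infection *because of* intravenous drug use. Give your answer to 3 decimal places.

Under exogeneity and monotonicity, PN = (RR − 1) / RR = 1 − 1/RR.
PN = (5.616 − 1) / 5.616 = 4.616 / 5.616 ≈ 0.8219

PN ≈ 0.822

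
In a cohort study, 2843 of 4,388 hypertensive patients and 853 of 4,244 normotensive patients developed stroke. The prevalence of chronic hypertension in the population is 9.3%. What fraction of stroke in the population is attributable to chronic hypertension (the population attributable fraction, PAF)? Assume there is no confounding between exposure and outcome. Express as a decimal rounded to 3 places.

PAF ≈ 0.171

p₁ = P(outcome | exposed) = 2843/4388 = 0.6479
p₀ = P(outcome | unexposed) = 853/4244 = 0.20099
Overall risk P(Y=1) = π·p₁ + (1−π)·p₀ = 0.093×0.6479 + 0.907×0.20099 = 0.24255.
Under exogeneity, PAF = [P(Y=1) − p₀] / P(Y=1).
PAF = (0.24255 − 0.20099) / 0.24255 ≈ 0.1714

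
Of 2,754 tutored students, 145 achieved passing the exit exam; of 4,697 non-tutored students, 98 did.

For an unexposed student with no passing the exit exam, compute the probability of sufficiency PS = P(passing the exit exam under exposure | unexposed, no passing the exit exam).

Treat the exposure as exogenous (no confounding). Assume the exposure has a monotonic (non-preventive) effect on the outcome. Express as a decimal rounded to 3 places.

p₁ = P(outcome | exposed) = 145/2754 = 0.052651
p₀ = P(outcome | unexposed) = 98/4697 = 0.020864
Under exogeneity and monotonicity, PS = (p₁ − p₀) / (1 − p₀).
PS = (0.052651 − 0.020864) / (1 − 0.020864) = 0.031786 / 0.97914 ≈ 0.0325

PS ≈ 0.032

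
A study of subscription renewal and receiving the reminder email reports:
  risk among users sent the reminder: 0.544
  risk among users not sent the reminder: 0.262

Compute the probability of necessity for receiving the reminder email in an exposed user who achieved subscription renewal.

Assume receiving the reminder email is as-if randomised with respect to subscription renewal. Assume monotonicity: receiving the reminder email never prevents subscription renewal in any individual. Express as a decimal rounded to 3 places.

PN ≈ 0.518

Let p₁ = 0.544, p₀ = 0.262.
Under exogeneity and monotonicity, PN = (p₁ − p₀) / p₁.
PN = (0.544 − 0.262) / 0.544 = 0.282 / 0.544 ≈ 0.5184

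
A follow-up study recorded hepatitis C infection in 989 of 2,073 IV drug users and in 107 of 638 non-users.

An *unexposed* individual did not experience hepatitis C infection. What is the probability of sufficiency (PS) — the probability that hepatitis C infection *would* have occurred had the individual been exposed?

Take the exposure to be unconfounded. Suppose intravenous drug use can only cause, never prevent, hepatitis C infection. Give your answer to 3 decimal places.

p₁ = P(outcome | exposed) = 989/2073 = 0.47709
p₀ = P(outcome | unexposed) = 107/638 = 0.16771
Under exogeneity and monotonicity, PS = (p₁ − p₀) / (1 − p₀).
PS = (0.47709 − 0.16771) / (1 − 0.16771) = 0.30937 / 0.83229 ≈ 0.3717

PS ≈ 0.372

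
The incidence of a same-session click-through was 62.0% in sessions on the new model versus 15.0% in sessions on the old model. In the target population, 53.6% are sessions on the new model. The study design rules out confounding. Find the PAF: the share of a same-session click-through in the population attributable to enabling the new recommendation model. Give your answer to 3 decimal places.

p₁ = 0.62, p₀ = 0.15.
Overall risk P(Y=1) = π·p₁ + (1−π)·p₀ = 0.536×0.62 + 0.464×0.15 = 0.40192.
Under exogeneity, PAF = [P(Y=1) − p₀] / P(Y=1).
PAF = (0.40192 − 0.15) / 0.40192 ≈ 0.6268

PAF ≈ 0.627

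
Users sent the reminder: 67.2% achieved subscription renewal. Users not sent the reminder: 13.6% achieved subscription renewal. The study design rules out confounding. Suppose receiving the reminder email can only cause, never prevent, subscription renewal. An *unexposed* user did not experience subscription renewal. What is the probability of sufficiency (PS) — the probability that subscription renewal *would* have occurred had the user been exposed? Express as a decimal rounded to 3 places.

PS ≈ 0.620

p₁ = 0.672, p₀ = 0.136.
Under exogeneity and monotonicity, PS = (p₁ − p₀) / (1 − p₀).
PS = (0.672 − 0.136) / (1 − 0.136) = 0.536 / 0.864 ≈ 0.6204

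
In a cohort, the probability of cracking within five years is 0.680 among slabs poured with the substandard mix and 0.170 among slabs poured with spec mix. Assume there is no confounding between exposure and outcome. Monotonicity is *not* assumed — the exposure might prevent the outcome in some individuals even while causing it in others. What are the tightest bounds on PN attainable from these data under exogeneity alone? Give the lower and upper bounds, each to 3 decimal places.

0.750 ≤ PN ≤ 1.000

Let p₁ = 0.68, p₀ = 0.17.
Under exogeneity alone the bounds on PN are max{0,(p₁−p₀)/p₁} ≤ PN ≤ min{1,(1−p₀)/p₁}.
  lower = (p₁ − p₀)/p₁ = 0.51 / 0.68 ≈ 0.7500
  upper = min{1, (1 − p₀)/p₁} = 0.83 / 0.68 ≈ 1.2206 → capped at 1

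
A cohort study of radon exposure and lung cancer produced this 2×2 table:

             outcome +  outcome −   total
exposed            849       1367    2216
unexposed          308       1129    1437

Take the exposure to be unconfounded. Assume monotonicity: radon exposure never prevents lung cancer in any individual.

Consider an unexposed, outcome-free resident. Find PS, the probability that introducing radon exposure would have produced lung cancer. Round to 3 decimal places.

PS ≈ 0.215

p₁ = P(outcome | exposed) = 849/2216 = 0.38312
p₀ = P(outcome | unexposed) = 308/1437 = 0.21434
Under exogeneity and monotonicity, PS = (p₁ − p₀) / (1 − p₀).
PS = (0.38312 − 0.21434) / (1 − 0.21434) = 0.16879 / 0.78566 ≈ 0.2148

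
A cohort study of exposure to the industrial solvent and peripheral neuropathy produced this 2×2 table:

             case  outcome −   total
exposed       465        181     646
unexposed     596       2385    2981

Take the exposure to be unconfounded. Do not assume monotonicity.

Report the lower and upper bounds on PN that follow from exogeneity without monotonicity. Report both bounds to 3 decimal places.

p₁ = P(outcome | exposed) = 465/646 = 0.71981
p₀ = P(outcome | unexposed) = 596/2981 = 0.19993
Under exogeneity alone the bounds on PN are max{0,(p₁−p₀)/p₁} ≤ PN ≤ min{1,(1−p₀)/p₁}.
  lower = (p₁ − p₀)/p₁ = 0.51988 / 0.71981 ≈ 0.7222
  upper = min{1, (1 − p₀)/p₁} = 0.80007 / 0.71981 ≈ 1.1115 → capped at 1

0.722 ≤ PN ≤ 1.000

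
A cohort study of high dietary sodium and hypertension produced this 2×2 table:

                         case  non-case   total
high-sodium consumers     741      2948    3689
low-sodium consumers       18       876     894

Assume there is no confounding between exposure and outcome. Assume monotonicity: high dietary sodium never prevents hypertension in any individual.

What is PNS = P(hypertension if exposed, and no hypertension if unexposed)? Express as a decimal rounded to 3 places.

p₁ = P(outcome | exposed) = 741/3689 = 0.20087
p₀ = P(outcome | unexposed) = 18/894 = 0.020134
Under exogeneity and monotonicity, PNS = p₁ − p₀.
PNS = 0.20087 − 0.020134 = 0.18073

PNS ≈ 0.181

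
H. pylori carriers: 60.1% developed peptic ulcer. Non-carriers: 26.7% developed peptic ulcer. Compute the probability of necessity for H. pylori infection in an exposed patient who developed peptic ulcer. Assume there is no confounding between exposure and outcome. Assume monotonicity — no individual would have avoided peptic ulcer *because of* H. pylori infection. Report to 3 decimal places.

PN ≈ 0.556

p₁ = 0.601, p₀ = 0.267.
Under exogeneity and monotonicity, PN = (p₁ − p₀) / p₁.
PN = (0.601 − 0.267) / 0.601 = 0.334 / 0.601 ≈ 0.5557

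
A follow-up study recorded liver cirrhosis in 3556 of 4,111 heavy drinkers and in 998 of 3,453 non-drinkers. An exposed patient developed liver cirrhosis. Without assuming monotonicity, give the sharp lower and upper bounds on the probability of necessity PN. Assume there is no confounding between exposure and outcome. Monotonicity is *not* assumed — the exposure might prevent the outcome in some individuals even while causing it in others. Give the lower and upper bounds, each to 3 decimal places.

0.666 ≤ PN ≤ 0.822

p₁ = P(outcome | exposed) = 3556/4111 = 0.865
p₀ = P(outcome | unexposed) = 998/3453 = 0.28902
Under exogeneity alone the bounds on PN are max{0,(p₁−p₀)/p₁} ≤ PN ≤ min{1,(1−p₀)/p₁}.
  lower = (p₁ − p₀)/p₁ = 0.57597 / 0.865 ≈ 0.6659
  upper = min{1, (1 − p₀)/p₁} = 0.71098 / 0.865 ≈ 0.8219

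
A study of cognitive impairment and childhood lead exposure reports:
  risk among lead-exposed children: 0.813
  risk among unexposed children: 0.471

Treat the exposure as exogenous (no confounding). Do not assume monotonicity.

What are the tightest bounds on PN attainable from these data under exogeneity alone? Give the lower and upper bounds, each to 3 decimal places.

Let p₁ = 0.813, p₀ = 0.471.
Under exogeneity alone the bounds on PN are max{0,(p₁−p₀)/p₁} ≤ PN ≤ min{1,(1−p₀)/p₁}.
  lower = (p₁ − p₀)/p₁ = 0.342 / 0.813 ≈ 0.4207
  upper = min{1, (1 − p₀)/p₁} = 0.529 / 0.813 ≈ 0.6507

0.421 ≤ PN ≤ 0.651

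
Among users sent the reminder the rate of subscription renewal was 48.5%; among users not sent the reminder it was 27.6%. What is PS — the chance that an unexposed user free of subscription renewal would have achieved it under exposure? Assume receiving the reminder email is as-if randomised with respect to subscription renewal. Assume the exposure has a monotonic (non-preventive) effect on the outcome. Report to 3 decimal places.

p₁ = 0.485, p₀ = 0.276.
Under exogeneity and monotonicity, PS = (p₁ − p₀) / (1 − p₀).
PS = (0.485 − 0.276) / (1 − 0.276) = 0.209 / 0.724 ≈ 0.2887

PS ≈ 0.289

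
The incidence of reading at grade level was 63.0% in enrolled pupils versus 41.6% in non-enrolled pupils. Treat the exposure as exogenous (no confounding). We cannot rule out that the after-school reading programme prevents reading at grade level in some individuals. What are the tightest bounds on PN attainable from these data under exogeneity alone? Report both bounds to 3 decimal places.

0.340 ≤ PN ≤ 0.927

p₁ = 0.63, p₀ = 0.416.
Under exogeneity alone the bounds on PN are max{0,(p₁−p₀)/p₁} ≤ PN ≤ min{1,(1−p₀)/p₁}.
  lower = (p₁ − p₀)/p₁ = 0.214 / 0.63 ≈ 0.3397
  upper = min{1, (1 − p₀)/p₁} = 0.584 / 0.63 ≈ 0.9270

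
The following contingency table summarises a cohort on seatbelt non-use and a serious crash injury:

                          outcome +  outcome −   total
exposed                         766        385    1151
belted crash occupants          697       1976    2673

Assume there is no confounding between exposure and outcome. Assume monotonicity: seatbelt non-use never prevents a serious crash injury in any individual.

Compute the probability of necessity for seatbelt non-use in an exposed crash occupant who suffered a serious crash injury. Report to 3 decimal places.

p₁ = P(outcome | exposed) = 766/1151 = 0.66551
p₀ = P(outcome | unexposed) = 697/2673 = 0.26076
Under exogeneity and monotonicity, PN = (p₁ − p₀)/p₁.
PN = (0.66551 − 0.26076) / 0.66551 ≈ 0.6082

PN ≈ 0.608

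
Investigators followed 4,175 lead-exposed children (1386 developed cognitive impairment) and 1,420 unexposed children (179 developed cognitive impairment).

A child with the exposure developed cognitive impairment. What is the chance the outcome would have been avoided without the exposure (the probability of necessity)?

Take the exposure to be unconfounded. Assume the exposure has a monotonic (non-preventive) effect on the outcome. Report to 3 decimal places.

PN ≈ 0.620

p₁ = P(outcome | exposed) = 1386/4175 = 0.33198
p₀ = P(outcome | unexposed) = 179/1420 = 0.12606
Under exogeneity and monotonicity, PN = (p₁ − p₀) / p₁.
PN = (0.33198 − 0.12606) / 0.33198 = 0.20592 / 0.33198 ≈ 0.6203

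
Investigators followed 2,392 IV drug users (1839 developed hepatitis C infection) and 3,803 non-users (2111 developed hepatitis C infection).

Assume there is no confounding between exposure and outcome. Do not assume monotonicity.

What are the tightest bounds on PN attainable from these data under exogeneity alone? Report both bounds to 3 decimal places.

p₁ = P(outcome | exposed) = 1839/2392 = 0.76881
p₀ = P(outcome | unexposed) = 2111/3803 = 0.55509
Under exogeneity alone the bounds on PN are max{0,(p₁−p₀)/p₁} ≤ PN ≤ min{1,(1−p₀)/p₁}.
  lower = (p₁ − p₀)/p₁ = 0.21372 / 0.76881 ≈ 0.2780
  upper = min{1, (1 − p₀)/p₁} = 0.44491 / 0.76881 ≈ 0.5787

0.278 ≤ PN ≤ 0.579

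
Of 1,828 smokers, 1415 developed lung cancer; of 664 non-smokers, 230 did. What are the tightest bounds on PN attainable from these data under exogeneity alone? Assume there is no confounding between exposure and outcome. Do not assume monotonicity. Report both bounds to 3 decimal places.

p₁ = P(outcome | exposed) = 1415/1828 = 0.77407
p₀ = P(outcome | unexposed) = 230/664 = 0.34639
Under exogeneity alone the bounds on PN are max{0,(p₁−p₀)/p₁} ≤ PN ≤ min{1,(1−p₀)/p₁}.
  lower = (p₁ − p₀)/p₁ = 0.42768 / 0.77407 ≈ 0.5525
  upper = min{1, (1 − p₀)/p₁} = 0.65361 / 0.77407 ≈ 0.8444

0.553 ≤ PN ≤ 0.844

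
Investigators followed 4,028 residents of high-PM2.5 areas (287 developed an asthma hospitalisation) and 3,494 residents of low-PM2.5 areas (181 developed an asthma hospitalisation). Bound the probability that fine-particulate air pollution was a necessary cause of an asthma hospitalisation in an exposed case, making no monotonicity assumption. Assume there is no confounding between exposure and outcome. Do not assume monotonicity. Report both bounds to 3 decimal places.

0.273 ≤ PN ≤ 1.000

p₁ = P(outcome | exposed) = 287/4028 = 0.071251
p₀ = P(outcome | unexposed) = 181/3494 = 0.051803
Under exogeneity alone the bounds on PN are max{0,(p₁−p₀)/p₁} ≤ PN ≤ min{1,(1−p₀)/p₁}.
  lower = (p₁ − p₀)/p₁ = 0.019448 / 0.071251 ≈ 0.2730
  upper = min{1, (1 − p₀)/p₁} = 0.9482 / 0.071251 ≈ 13.3078 → capped at 1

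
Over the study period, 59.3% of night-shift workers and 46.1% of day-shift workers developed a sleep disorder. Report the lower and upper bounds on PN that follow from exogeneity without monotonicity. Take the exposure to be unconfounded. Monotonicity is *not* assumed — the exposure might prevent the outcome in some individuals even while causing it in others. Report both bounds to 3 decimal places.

p₁ = 0.593, p₀ = 0.461.
Under exogeneity alone the bounds on PN are max{0,(p₁−p₀)/p₁} ≤ PN ≤ min{1,(1−p₀)/p₁}.
  lower = (p₁ − p₀)/p₁ = 0.132 / 0.593 ≈ 0.2226
  upper = min{1, (1 − p₀)/p₁} = 0.539 / 0.593 ≈ 0.9089

0.223 ≤ PN ≤ 0.909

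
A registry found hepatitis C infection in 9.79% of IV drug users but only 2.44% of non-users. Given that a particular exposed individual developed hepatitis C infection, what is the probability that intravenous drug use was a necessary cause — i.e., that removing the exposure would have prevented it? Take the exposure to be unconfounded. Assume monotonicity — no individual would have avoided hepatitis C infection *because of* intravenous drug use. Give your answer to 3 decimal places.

PN ≈ 0.751

p₁ = 0.0979, p₀ = 0.0244.
Under exogeneity and monotonicity, PN = (p₁ − p₀) / p₁.
PN = (0.0979 − 0.0244) / 0.0979 = 0.0735 / 0.0979 ≈ 0.7508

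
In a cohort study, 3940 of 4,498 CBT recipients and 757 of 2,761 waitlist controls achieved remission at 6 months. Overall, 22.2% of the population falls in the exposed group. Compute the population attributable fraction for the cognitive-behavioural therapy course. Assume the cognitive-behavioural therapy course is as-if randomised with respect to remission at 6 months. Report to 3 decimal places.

PAF ≈ 0.328

p₁ = P(outcome | exposed) = 3940/4498 = 0.87594
p₀ = P(outcome | unexposed) = 757/2761 = 0.27418
Overall risk P(Y=1) = π·p₁ + (1−π)·p₀ = 0.222×0.87594 + 0.778×0.27418 = 0.40777.
Under exogeneity, PAF = [P(Y=1) − p₀] / P(Y=1).
PAF = (0.40777 − 0.27418) / 0.40777 ≈ 0.3276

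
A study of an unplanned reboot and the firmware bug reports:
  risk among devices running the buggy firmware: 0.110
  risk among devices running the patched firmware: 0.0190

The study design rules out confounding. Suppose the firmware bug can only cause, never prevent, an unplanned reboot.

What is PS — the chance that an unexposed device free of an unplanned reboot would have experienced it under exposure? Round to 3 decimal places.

PS ≈ 0.093

Let p₁ = 0.11, p₀ = 0.019.
Under exogeneity and monotonicity, PS = (p₁ − p₀) / (1 − p₀).
PS = (0.11 − 0.019) / (1 − 0.019) = 0.091 / 0.981 ≈ 0.0928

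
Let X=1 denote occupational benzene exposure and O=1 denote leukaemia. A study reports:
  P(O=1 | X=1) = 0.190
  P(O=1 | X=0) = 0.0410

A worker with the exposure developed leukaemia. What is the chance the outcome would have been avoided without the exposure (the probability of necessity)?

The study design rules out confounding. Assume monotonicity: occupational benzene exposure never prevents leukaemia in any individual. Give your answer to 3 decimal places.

PN ≈ 0.784

Let p₁ = 0.19, p₀ = 0.041.
Under exogeneity and monotonicity, PN = (p₁ − p₀) / p₁.
PN = (0.19 − 0.041) / 0.19 = 0.149 / 0.19 ≈ 0.7842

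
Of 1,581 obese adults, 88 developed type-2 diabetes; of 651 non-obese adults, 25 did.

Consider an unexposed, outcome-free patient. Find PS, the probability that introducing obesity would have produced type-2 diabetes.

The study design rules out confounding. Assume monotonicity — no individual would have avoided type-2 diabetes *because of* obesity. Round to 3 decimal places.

p₁ = P(outcome | exposed) = 88/1581 = 0.055661
p₀ = P(outcome | unexposed) = 25/651 = 0.038402
Under exogeneity and monotonicity, PS = (p₁ − p₀) / (1 − p₀).
PS = (0.055661 − 0.038402) / (1 − 0.038402) = 0.017259 / 0.9616 ≈ 0.0179

PS ≈ 0.018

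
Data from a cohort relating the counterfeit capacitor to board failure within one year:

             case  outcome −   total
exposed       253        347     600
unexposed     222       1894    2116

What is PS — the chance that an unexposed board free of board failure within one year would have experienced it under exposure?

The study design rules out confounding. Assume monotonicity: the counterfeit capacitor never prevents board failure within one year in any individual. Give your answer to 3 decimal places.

p₁ = P(outcome | exposed) = 253/600 = 0.42167
p₀ = P(outcome | unexposed) = 222/2116 = 0.10491
Under exogeneity and monotonicity, PS = (p₁ − p₀)/(1 − p₀).
PS = (0.42167 − 0.10491) / 0.89509 ≈ 0.3539

PS ≈ 0.354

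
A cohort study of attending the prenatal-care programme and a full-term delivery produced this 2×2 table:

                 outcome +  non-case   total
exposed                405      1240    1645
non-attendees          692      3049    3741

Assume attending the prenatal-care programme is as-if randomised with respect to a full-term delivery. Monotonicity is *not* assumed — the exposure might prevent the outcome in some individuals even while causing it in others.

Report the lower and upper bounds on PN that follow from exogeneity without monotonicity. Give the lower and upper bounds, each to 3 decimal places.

0.249 ≤ PN ≤ 1.000

p₁ = P(outcome | exposed) = 405/1645 = 0.2462
p₀ = P(outcome | unexposed) = 692/3741 = 0.18498
Under exogeneity alone the bounds on PN are max{0,(p₁−p₀)/p₁} ≤ PN ≤ min{1,(1−p₀)/p₁}.
  lower = (p₁ − p₀)/p₁ = 0.061223 / 0.2462 ≈ 0.2487
  upper = min{1, (1 − p₀)/p₁} = 0.81502 / 0.2462 ≈ 3.3104 → capped at 1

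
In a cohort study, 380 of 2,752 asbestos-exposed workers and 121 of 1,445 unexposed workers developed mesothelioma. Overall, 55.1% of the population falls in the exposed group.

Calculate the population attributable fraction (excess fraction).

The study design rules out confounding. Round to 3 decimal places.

p₁ = P(outcome | exposed) = 380/2752 = 0.13808
p₀ = P(outcome | unexposed) = 121/1445 = 0.083737
Overall risk P(Y=1) = π·p₁ + (1−π)·p₀ = 0.551×0.13808 + 0.449×0.083737 = 0.11368.
Under exogeneity, PAF = [P(Y=1) − p₀] / P(Y=1).
PAF = (0.11368 − 0.083737) / 0.11368 ≈ 0.2634

PAF ≈ 0.263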